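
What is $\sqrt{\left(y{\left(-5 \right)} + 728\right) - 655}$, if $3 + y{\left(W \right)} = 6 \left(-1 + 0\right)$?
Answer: $8$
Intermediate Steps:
$y{\left(W \right)} = -9$ ($y{\left(W \right)} = -3 + 6 \left(-1 + 0\right) = -3 + 6 \left(-1\right) = -3 - 6 = -9$)
$\sqrt{\left(y{\left(-5 \right)} + 728\right) - 655} = \sqrt{\left(-9 + 728\right) - 655} = \sqrt{719 - 655} = \sqrt{64} = 8$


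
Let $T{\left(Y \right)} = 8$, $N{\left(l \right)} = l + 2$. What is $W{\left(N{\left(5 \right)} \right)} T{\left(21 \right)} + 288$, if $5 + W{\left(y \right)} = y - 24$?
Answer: $112$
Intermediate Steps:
$N{\left(l \right)} = 2 + l$
$W{\left(y \right)} = -29 + y$ ($W{\left(y \right)} = -5 + \left(y - 24\right) = -5 + \left(-24 + y\right) = -29 + y$)
$W{\left(N{\left(5 \right)} \right)} T{\left(21 \right)} + 288 = \left(-29 + \left(2 + 5\right)\right) 8 + 288 = \left(-29 + 7\right) 8 + 288 = \left(-22\right) 8 + 288 = -176 + 288 = 112$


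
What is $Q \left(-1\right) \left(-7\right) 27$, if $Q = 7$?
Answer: $1323$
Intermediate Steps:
$Q \left(-1\right) \left(-7\right) 27 = 7 \left(-1\right) \left(-7\right) 27 = \left(-7\right) \left(-7\right) 27 = 49 \cdot 27 = 1323$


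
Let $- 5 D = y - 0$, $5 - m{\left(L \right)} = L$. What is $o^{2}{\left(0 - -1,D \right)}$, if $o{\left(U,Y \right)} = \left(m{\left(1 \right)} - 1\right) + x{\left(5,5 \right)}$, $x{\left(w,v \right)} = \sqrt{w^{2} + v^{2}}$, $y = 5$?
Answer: $59 + 30 \sqrt{2} \approx 101.43$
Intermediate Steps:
$x{\left(w,v \right)} = \sqrt{v^{2} + w^{2}}$
$m{\left(L \right)} = 5 - L$
$D = -1$ ($D = - \frac{5 - 0}{5} = - \frac{5 + 0}{5} = \left(- \frac{1}{5}\right) 5 = -1$)
$o{\left(U,Y \right)} = 3 + 5 \sqrt{2}$ ($o{\left(U,Y \right)} = \left(\left(5 - 1\right) - 1\right) + \sqrt{5^{2} + 5^{2}} = \left(\left(5 - 1\right) - 1\right) + \sqrt{25 + 25} = \left(4 - 1\right) + \sqrt{50} = 3 + 5 \sqrt{2}$)
$o^{2}{\left(0 - -1,D \right)} = \left(3 + 5 \sqrt{2}\right)^{2}$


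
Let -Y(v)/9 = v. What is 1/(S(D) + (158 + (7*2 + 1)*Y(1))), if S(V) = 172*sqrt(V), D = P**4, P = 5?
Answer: 1/4323 ≈ 0.00023132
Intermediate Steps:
Y(v) = -9*v
D = 625 (D = 5**4 = 625)
1/(S(D) + (158 + (7*2 + 1)*Y(1))) = 1/(172*sqrt(625) + (158 + (7*2 + 1)*(-9*1))) = 1/(172*25 + (158 + (14 + 1)*(-9))) = 1/(4300 + (158 + 15*(-9))) = 1/(4300 + (158 - 135)) = 1/(4300 + 23) = 1/4323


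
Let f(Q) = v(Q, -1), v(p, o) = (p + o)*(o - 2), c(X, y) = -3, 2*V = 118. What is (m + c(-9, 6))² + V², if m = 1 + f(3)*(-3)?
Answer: 3737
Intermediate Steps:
V = 59 (V = (½)*118 = 59)
v(p, o) = (-2 + o)*(o + p) (v(p, o) = (o + p)*(-2 + o) = (-2 + o)*(o + p))
f(Q) = 3 - 3*Q (f(Q) = (-1)² - 2*(-1) - 2*Q - Q = 1 + 2 - 2*Q - Q = 3 - 3*Q)
m = 19 (m = 1 + (3 - 3*3)*(-3) = 1 + (3 - 9)*(-3) = 1 - 6*(-3) = 1 + 18 = 19)
(m + c(-9, 6))² + V² = (19 - 3)² + 59² = 16² + 3481 = 256 + 3481 = 3737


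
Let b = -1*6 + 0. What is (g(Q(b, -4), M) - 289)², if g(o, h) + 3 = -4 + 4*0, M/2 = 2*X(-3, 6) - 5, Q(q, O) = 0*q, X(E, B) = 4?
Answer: 87616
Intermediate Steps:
b = -6 (b = -6 + 0 = -6)
Q(q, O) = 0
M = 6 (M = 2*(2*4 - 5) = 2*(8 - 5) = 2*3 = 6)
g(o, h) = -7 (g(o, h) = -3 + (-4 + 4*0) = -3 + (-4 + 0) = -3 - 4 = -7)
(g(Q(b, -4), M) - 289)² = (-7 - 289)² = (-296)² = 87616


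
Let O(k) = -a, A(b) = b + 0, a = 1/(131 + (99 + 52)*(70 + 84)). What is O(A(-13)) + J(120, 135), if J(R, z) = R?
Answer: 2806199/23385 ≈ 120.00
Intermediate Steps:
a = 1/23385 (a = 1/(131 + 151*154) = 1/(131 + 23254) = 1/23385 ≈ 4.2762e-5)
A(b) = b
O(k) = -1/23385 (O(k) = -1*1/23385 = -1/23385)
O(A(-13)) + J(120, 135) = -1/23385 + 120 = 2806199/23385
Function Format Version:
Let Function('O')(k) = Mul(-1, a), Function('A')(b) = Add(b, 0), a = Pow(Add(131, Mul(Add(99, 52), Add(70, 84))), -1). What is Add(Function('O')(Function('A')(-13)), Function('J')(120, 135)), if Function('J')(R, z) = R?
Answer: Rational(2806199, 23385) ≈ 120.00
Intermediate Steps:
a = Rational(1, 23385) (a = Pow(Add(131, Mul(151, 154)), -1) = Pow(Add(131, 23254), -1) = Pow(23385, -1) = Rational(1, 23385) ≈ 4.2762e-5)
Function('A')(b) = b
Function('O')(k) = Rational(-1, 23385) (Function('O')(k) = Mul(-1, Rational(1, 23385)) = Rational(-1, 23385))
Add(Function('O')(Function('A')(-13)), Function('J')(120, 135)) = Add(Rational(-1, 23385), 120) = Rational(2806199, 23385)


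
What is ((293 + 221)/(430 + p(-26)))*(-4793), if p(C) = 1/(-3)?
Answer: -7390806/1289 ≈ -5733.8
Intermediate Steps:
p(C) = -⅓
((293 + 221)/(430 + p(-26)))*(-4793) = ((293 + 221)/(430 - ⅓))*(-4793) = (514/(1289/3))*(-4793) = (514*(3/1289))*(-4793) = (1542/1289)*(-4793) = -7390806/1289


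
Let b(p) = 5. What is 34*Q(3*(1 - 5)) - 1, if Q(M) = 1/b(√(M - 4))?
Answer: 29/5 ≈ 5.8000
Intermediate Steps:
Q(M) = ⅕ (Q(M) = 1/5 = ⅕)
34*Q(3*(1 - 5)) - 1 = 34*(⅕) - 1 = 34/5 - 1 = 29/5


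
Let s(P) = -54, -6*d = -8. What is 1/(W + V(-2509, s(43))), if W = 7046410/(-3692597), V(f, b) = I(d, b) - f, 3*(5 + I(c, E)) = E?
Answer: 3692597/9172749732 ≈ 0.00040256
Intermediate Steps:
d = 4/3 (d = -⅙*(-8) = 4/3 ≈ 1.3333)
I(c, E) = -5 + E/3
V(f, b) = -5 - f + b/3 (V(f, b) = (-5 + b/3) - f = -5 - f + b/3)
W = -7046410/3692597 (W = 7046410*(-1/3692597) = -7046410/3692597 ≈ -1.9083)
1/(W + V(-2509, s(43))) = 1/(-7046410/3692597 + (-5 - 1*(-2509) + (⅓)*(-54))) = 1/(-7046410/3692597 + (-5 + 2509 - 18)) = 1/(-7046410/3692597 + 2486) = 1/(9172749732/3692597) = 3692597/9172749732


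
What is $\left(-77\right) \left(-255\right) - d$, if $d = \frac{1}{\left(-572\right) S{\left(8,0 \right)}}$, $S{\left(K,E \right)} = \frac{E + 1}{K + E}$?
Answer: $\frac{2807807}{143} \approx 19635.0$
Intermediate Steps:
$S{\left(K,E \right)} = \frac{1 + E}{E + K}$
$d = - \frac{2}{143}$ ($d = \frac{1}{\left(-572\right) \frac{1 + 0}{0 + 8}} = \frac{1}{\left(-572\right) \frac{1}{8} \cdot 1} = \frac{1}{\left(-572\right) \frac{1}{8}} = \frac{1}{- \frac{143}{2}} = - \frac{2}{143} \approx -0.013986$)
$\left(-77\right) \left(-255\right) - d = \left(-77\right) \left(-255\right) - - \frac{2}{143} = 19635 + \frac{2}{143} = \frac{2807807}{143}$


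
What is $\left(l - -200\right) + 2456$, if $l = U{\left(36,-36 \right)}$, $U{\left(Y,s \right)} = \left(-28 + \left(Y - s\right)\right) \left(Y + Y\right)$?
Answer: $5824$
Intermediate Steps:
$U{\left(Y,s \right)} = 2 Y \left(-28 + Y - s\right)$ ($U{\left(Y,s \right)} = \left(-28 + Y - s\right) 2 Y = 2 Y \left(-28 + Y - s\right)$)
$l = 3168$ ($l = 2 \cdot 36 \left(-28 + 36 - -36\right) = 2 \cdot 36 \left(-28 + 36 + 36\right) = 2 \cdot 36 \cdot 44 = 3168$)
$\left(l - -200\right) + 2456 = \left(3168 - -200\right) + 2456 = \left(3168 + \left(\left(-724 - 724\right) + 1648\right)\right) + 2456 = \left(3168 + \left(-1448 + 1648\right)\right) + 2456 = \left(3168 + 200\right) + 2456 = 3368 + 2456 = 5824$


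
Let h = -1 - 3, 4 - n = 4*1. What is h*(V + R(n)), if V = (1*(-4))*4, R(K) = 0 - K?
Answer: 64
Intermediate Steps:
n = 0 (n = 4 - 4 = 0)
R(K) = -K
V = -16 (V = -4*4 = -16)
h = -4
h*(V + R(n)) = -4*(-16 - 1*0) = -4*(-16 + 0) = -4*(-16) = 64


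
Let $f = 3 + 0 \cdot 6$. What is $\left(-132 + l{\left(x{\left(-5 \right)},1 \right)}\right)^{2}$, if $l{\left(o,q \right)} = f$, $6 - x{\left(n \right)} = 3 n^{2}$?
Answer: $16641$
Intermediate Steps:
$x{\left(n \right)} = 6 - 3 n^{2}$
$f = 3$ ($f = 3 + 0 = 3$)
$l{\left(o,q \right)} = 3$
$\left(-132 + l{\left(x{\left(-5 \right)},1 \right)}\right)^{2} = \left(-132 + 3\right)^{2} = \left(-129\right)^{2} = 16641$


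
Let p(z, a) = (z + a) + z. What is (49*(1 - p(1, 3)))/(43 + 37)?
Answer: -49/20 ≈ -2.4500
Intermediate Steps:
p(z, a) = a + 2*z (p(z, a) = (a + z) + z = a + 2*z)
(49*(1 - p(1, 3)))/(43 + 37) = (49*(1 - (3 + 2*1)))/(43 + 37) = (49*(1 - (3 + 2)))/80 = (49*(1 - 1*5))*(1/80) = (49*(1 - 5))*(1/80) = (49*(-4))*(1/80) = -196*1/80 = -49/20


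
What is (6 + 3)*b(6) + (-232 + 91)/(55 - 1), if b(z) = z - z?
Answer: -47/18 ≈ -2.6111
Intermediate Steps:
b(z) = 0
(6 + 3)*b(6) + (-232 + 91)/(55 - 1) = (6 + 3)*0 + (-232 + 91)/(55 - 1) = 9*0 - 141/54 = 0 - 141*1/54 = 0 - 47/18 = -47/18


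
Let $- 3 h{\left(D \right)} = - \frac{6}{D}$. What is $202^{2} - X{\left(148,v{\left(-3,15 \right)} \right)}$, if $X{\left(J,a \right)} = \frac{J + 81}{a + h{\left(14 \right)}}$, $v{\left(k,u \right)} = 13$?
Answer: $\frac{3752365}{92} \approx 40787.0$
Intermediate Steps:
$h{\left(D \right)} = \frac{2}{D}$ ($h{\left(D \right)} = - \frac{\left(-6\right) \frac{1}{D}}{3} = \frac{2}{D}$)
$X{\left(J,a \right)} = \frac{81 + J}{\frac{1}{7} + a}$ ($X{\left(J,a \right)} = \frac{J + 81}{a + \frac{2}{14}} = \frac{81 + J}{a + 2 \cdot \frac{1}{14}} = \frac{81 + J}{a + \frac{1}{7}} = \frac{81 + J}{\frac{1}{7} + a}$)
$202^{2} - X{\left(148,v{\left(-3,15 \right)} \right)} = 202^{2} - \frac{7 \left(81 + 148\right)}{1 + 7 \cdot 13} = 40804 - 7 \frac{1}{1 + 91} \cdot 229 = 40804 - 7 \cdot \frac{1}{92} \cdot 229 = 40804 - \frac{1603}{92} = \frac{3752365}{92}$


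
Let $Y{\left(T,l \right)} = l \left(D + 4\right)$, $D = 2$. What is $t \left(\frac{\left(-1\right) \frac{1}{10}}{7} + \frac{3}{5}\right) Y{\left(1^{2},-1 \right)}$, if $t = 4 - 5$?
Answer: $\frac{123}{35} \approx 3.5143$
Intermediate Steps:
$t = -1$
$Y{\left(T,l \right)} = 6 l$ ($Y{\left(T,l \right)} = l \left(2 + 4\right) = l 6 = 6 l$)
$t \left(\frac{\left(-1\right) \frac{1}{10}}{7} + \frac{3}{5}\right) Y{\left(1^{2},-1 \right)} = - (\frac{\left(-1\right) \frac{1}{10}}{7} + \frac{3}{5}) 6 \left(-1\right) = - (\left(-1\right) \frac{1}{10} \cdot \frac{1}{7} + 3 \cdot \frac{1}{5}) \left(-6\right) = - (\left(- \frac{1}{10}\right) \frac{1}{7} + \frac{3}{5}) \left(-6\right) = - (- \frac{1}{70} + \frac{3}{5}) \left(-6\right) = \left(-1\right) \frac{41}{70} \left(-6\right) = \left(- \frac{41}{70}\right) \left(-6\right) = \frac{123}{35}$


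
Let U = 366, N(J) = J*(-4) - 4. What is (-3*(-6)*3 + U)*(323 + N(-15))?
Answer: 159180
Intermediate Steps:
N(J) = -4 - 4*J (N(J) = -4*J - 4 = -4 - 4*J)
(-3*(-6)*3 + U)*(323 + N(-15)) = (-3*(-6)*3 + 366)*(323 + (-4 - 4*(-15))) = (18*3 + 366)*(323 + (-4 + 60)) = (54 + 366)*(323 + 56) = 420*379 = 159180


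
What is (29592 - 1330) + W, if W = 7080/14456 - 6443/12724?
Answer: 649807096455/22992268 ≈ 28262.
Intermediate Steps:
W = -381761/22992268 (W = 7080*(1/14456) - 6443*1/12724 = 885/1807 - 6443/12724 = -381761/22992268 ≈ -0.016604)
(29592 - 1330) + W = (29592 - 1330) - 381761/22992268 = 28262 - 381761/22992268 = 649807096455/22992268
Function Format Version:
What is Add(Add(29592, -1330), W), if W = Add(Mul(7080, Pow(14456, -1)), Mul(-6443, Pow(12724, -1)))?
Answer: Rational(649807096455, 22992268) ≈ 28262.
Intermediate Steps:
W = Rational(-381761, 22992268) (W = Add(Mul(7080, Rational(1, 14456)), Mul(-6443, Rational(1, 12724))) = Add(Rational(885, 1807), Rational(-6443, 12724)) = Rational(-381761, 22992268) ≈ -0.016604)
Add(Add(29592, -1330), W) = Add(Add(29592, -1330), Rational(-381761, 22992268)) = Add(28262, Rational(-381761, 22992268)) = Rational(649807096455, 22992268)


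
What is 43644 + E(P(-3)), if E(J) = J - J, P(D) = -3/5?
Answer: 43644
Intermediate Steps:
P(D) = -⅗ (P(D) = -3*⅕ = -⅗)
E(J) = 0
43644 + E(P(-3)) = 43644 + 0 = 43644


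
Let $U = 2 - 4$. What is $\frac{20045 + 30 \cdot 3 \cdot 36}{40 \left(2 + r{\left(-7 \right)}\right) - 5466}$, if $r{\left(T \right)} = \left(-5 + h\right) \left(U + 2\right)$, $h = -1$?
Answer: $- \frac{23285}{5386} \approx -4.3232$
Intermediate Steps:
$U = -2$ ($U = 2 - 4 = -2$)
$r{\left(T \right)} = 0$ ($r{\left(T \right)} = \left(-5 - 1\right) \left(-2 + 2\right) = \left(-6\right) 0 = 0$)
$\frac{20045 + 30 \cdot 3 \cdot 36}{40 \left(2 + r{\left(-7 \right)}\right) - 5466} = \frac{20045 + 30 \cdot 3 \cdot 36}{40 \left(2 + 0\right) - 5466} = \frac{20045 + 90 \cdot 36}{40 \cdot 2 - 5466} = \frac{20045 + 3240}{80 - 5466} = \frac{23285}{-5386} = 23285 \left(- \frac{1}{5386}\right) = - \frac{23285}{5386}$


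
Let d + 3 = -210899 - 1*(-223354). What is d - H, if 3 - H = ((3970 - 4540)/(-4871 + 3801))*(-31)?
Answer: 1330276/107 ≈ 12432.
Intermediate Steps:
d = 12452 (d = -3 + (-210899 - 1*(-223354)) = -3 + (-210899 + 223354) = -3 + 12455 = 12452)
H = 2088/107 (H = 3 - (3970 - 4540)/(-4871 + 3801)*(-31) = 3 - (-570/(-1070))*(-31) = 3 - (-570*(-1/1070))*(-31) = 3 - 57*(-31)/107 = 3 - 1*(-1767/107) = 3 + 1767/107 = 2088/107 ≈ 19.514)
d - H = 12452 - 1*2088/107 = 12452 - 2088/107 = 1330276/107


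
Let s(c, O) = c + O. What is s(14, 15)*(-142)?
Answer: -4118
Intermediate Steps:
s(c, O) = O + c
s(14, 15)*(-142) = (15 + 14)*(-142) = 29*(-142) = -4118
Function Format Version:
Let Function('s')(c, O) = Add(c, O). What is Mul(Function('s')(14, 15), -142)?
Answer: -4118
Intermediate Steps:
Function('s')(c, O) = Add(O, c)
Mul(Function('s')(14, 15), -142) = Mul(Add(15, 14), -142) = Mul(29, -142) = -4118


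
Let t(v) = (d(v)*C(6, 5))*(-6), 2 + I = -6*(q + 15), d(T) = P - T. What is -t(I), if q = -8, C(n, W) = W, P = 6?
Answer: 1500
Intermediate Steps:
d(T) = 6 - T
I = -44 (I = -2 - 6*(-8 + 15) = -2 - 6*7 = -2 - 42 = -44)
t(v) = -180 + 30*v (t(v) = ((6 - v)*5)*(-6) = (30 - 5*v)*(-6) = -180 + 30*v)
-t(I) = -(-180 + 30*(-44)) = -(-180 - 1320) = -1*(-1500) = 1500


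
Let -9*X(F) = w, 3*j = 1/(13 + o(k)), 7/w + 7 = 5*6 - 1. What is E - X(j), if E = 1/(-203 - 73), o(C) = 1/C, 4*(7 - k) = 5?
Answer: 289/9108 ≈ 0.031730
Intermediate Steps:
k = 23/4 (k = 7 - ¼*5 = 7 - 5/4 = 23/4 ≈ 5.7500)
o(C) = 1/C
w = 7/22 (w = 7/(-7 + (5*6 - 1)) = 7/(-7 + (30 - 1)) = 7/(-7 + 29) = 7/22 ≈ 0.31818)
j = 23/909 (j = 1/(3*(13 + 1/(23/4))) = 1/(3*(13 + 4/23)) = 1/(3*(303/23)) = (⅓)*(23/303) = 23/909 ≈ 0.025303)
X(F) = -7/198 (X(F) = -⅑*7/22 = -7/198)
E = -1/276 (E = 1/(-276) = -1/276 ≈ -0.0036232)
E - X(j) = -1/276 - 1*(-7/198) = -1/276 + 7/198 = 289/9108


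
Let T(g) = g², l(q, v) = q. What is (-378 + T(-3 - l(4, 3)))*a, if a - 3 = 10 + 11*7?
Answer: -29610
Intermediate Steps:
a = 90 (a = 3 + (10 + 11*7) = 3 + (10 + 77) = 3 + 87 = 90)
(-378 + T(-3 - l(4, 3)))*a = (-378 + (-3 - 1*4)²)*90 = (-378 + (-3 - 4)²)*90 = (-378 + (-7)²)*90 = (-378 + 49)*90 = -329*90 = -29610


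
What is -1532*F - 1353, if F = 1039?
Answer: -1593101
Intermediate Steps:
-1532*F - 1353 = -1532*1039 - 1353 = -1591748 - 1353 = -1593101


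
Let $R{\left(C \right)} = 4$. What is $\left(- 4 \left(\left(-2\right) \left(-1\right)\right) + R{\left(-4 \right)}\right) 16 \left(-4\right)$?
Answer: $256$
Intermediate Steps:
$\left(- 4 \left(\left(-2\right) \left(-1\right)\right) + R{\left(-4 \right)}\right) 16 \left(-4\right) = \left(- 4 \left(\left(-2\right) \left(-1\right)\right) + 4\right) 16 \left(-4\right) = \left(\left(-4\right) 2 + 4\right) 16 \left(-4\right) = \left(-8 + 4\right) 16 \left(-4\right) = \left(-4\right) 16 \left(-4\right) = \left(-64\right) \left(-4\right) = 256$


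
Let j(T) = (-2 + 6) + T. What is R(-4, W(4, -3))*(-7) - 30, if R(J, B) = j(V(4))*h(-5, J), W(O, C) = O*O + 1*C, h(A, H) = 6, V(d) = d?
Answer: -366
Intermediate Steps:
j(T) = 4 + T
W(O, C) = C + O² (W(O, C) = O² + C = C + O²)
R(J, B) = 48 (R(J, B) = (4 + 4)*6 = 8*6 = 48)
R(-4, W(4, -3))*(-7) - 30 = 48*(-7) - 30 = -336 - 30 = -366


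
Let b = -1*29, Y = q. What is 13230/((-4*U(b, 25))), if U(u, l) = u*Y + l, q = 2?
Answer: 2205/22 ≈ 100.23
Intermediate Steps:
Y = 2
b = -29
U(u, l) = l + 2*u (U(u, l) = u*2 + l = 2*u + l = l + 2*u)
13230/((-4*U(b, 25))) = 13230/((-4*(25 + 2*(-29)))) = 13230/((-4*(25 - 58))) = 13230/((-4*(-33))) = 13230/132 = 13230*(1/132) = 2205/22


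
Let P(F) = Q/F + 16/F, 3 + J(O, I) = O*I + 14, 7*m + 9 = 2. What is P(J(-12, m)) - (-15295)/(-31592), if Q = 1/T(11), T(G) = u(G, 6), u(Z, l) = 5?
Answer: 800027/3633080 ≈ 0.22021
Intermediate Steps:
m = -1 (m = -9/7 + (⅐)*2 = -9/7 + 2/7 = -1)
T(G) = 5
Q = ⅕ (Q = 1/5 = ⅕ ≈ 0.20000)
J(O, I) = 11 + I*O (J(O, I) = -3 + (O*I + 14) = -3 + (I*O + 14) = -3 + (14 + I*O) = 11 + I*O)
P(F) = 81/(5*F) (P(F) = 1/(5*F) + 16/F = 81/(5*F))
P(J(-12, m)) - (-15295)/(-31592) = 81/(5*(11 - 1*(-12))) - (-15295)/(-31592) = 81/(5*(11 + 12)) - (-15295)*(-1)/31592 = (81/5)/23 - 1*15295/31592 = (81/5)*(1/23) - 15295/31592 = 81/115 - 15295/31592 = 800027/3633080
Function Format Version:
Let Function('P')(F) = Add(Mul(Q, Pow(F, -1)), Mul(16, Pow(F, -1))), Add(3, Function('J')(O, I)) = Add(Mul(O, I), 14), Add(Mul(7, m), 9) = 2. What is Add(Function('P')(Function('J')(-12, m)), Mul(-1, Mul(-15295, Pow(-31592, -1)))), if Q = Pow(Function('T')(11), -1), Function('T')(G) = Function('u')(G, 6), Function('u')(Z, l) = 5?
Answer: Rational(800027, 3633080) ≈ 0.22021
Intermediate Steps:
m = -1 (m = Add(Rational(-9, 7), Mul(Rational(1, 7), 2)) = Add(Rational(-9, 7), Rational(2, 7)) = -1)
Function('T')(G) = 5
Q = Rational(1, 5) (Q = Pow(5, -1) = Rational(1, 5) ≈ 0.20000)
Function('J')(O, I) = Add(11, Mul(I, O)) (Function('J')(O, I) = Add(-3, Add(Mul(O, I), 14)) = Add(-3, Add(Mul(I, O), 14)) = Add(-3, Add(14, Mul(I, O))) = Add(11, Mul(I, O)))
Function('P')(F) = Mul(Rational(81, 5), Pow(F, -1)) (Function('P')(F) = Add(Mul(Rational(1, 5), Pow(F, -1)), Mul(16, Pow(F, -1))) = Mul(Rational(81, 5), Pow(F, -1)))
Add(Function('P')(Function('J')(-12, m)), Mul(-1, Mul(-15295, Pow(-31592, -1)))) = Add(Mul(Rational(81, 5), Pow(Add(11, Mul(-1, -12)), -1)), Mul(-1, Mul(-15295, Pow(-31592, -1)))) = Add(Mul(Rational(81, 5), Pow(Add(11, 12), -1)), Mul(-1, Mul(-15295, Rational(-1, 31592)))) = Add(Mul(Rational(81, 5), Pow(23, -1)), Mul(-1, Rational(15295, 31592))) = Add(Mul(Rational(81, 5), Rational(1, 23)), Rational(-15295, 31592)) = Add(Rational(81, 115), Rational(-15295, 31592)) = Rational(800027, 3633080)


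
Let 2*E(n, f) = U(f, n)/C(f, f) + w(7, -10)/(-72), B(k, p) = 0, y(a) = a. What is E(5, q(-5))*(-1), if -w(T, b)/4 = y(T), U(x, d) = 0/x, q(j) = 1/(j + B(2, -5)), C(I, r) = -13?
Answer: -7/36 ≈ -0.19444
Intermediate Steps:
q(j) = 1/j (q(j) = 1/(j + 0) = 1/j)
U(x, d) = 0
w(T, b) = -4*T
E(n, f) = 7/36 (E(n, f) = (0/(-13) - 4*7/(-72))/2 = (0*(-1/13) - 28*(-1/72))/2 = (0 + 7/18)/2 = (1/2)*(7/18) = 7/36)
E(5, q(-5))*(-1) = (7/36)*(-1) = -7/36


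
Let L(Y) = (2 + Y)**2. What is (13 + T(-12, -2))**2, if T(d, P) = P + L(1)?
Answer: 400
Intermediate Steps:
T(d, P) = 9 + P (T(d, P) = P + (2 + 1)**2 = P + 3**2 = P + 9 = 9 + P)
(13 + T(-12, -2))**2 = (13 + (9 - 2))**2 = (13 + 7)**2 = 20**2 = 400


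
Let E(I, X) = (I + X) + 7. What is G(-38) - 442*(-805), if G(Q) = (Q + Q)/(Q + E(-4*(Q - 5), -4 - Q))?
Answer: 62266674/175 ≈ 3.5581e+5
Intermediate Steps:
E(I, X) = 7 + I + X
G(Q) = 2*Q/(23 - 4*Q) (G(Q) = (Q + Q)/(Q + (7 - 4*(Q - 5) + (-4 - Q))) = (2*Q)/(Q + (7 - 4*(-5 + Q) + (-4 - Q))) = (2*Q)/(Q + (7 + (20 - 4*Q) + (-4 - Q))) = (2*Q)/(Q + (23 - 5*Q)) = (2*Q)/(23 - 4*Q) = 2*Q/(23 - 4*Q))
G(-38) - 442*(-805) = -2*(-38)/(-23 + 4*(-38)) - 442*(-805) = -2*(-38)/(-23 - 152) + 355810 = -2*(-38)/(-175) + 355810 = -2*(-38)*(-1/175) + 355810 = -76/175 + 355810 = 62266674/175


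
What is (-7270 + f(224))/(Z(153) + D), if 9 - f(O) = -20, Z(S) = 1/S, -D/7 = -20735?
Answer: -1107873/22207186 ≈ -0.049888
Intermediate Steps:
D = 145145 (D = -7*(-20735) = 145145)
f(O) = 29 (f(O) = 9 - 1*(-20) = 9 + 20 = 29)
(-7270 + f(224))/(Z(153) + D) = (-7270 + 29)/(1/153 + 145145) = -7241/(1/153 + 145145) = -7241/22207186/153 = -7241*153/22207186 = -1107873/22207186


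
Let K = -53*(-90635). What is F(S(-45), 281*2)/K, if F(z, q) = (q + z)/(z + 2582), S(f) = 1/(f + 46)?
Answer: 563/12407840865 ≈ 4.5375e-8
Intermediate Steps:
K = 4803655
S(f) = 1/(46 + f)
F(z, q) = (q + z)/(2582 + z)
F(S(-45), 281*2)/K = ((281*2 + 1/(46 - 45))/(2582 + 1/(46 - 45)))/4803655 = ((562 + 1/1)/(2582 + 1/1))*(1/4803655) = ((562 + 1)/(2582 + 1))*(1/4803655) = (563/2583)*(1/4803655) = 563/12407840865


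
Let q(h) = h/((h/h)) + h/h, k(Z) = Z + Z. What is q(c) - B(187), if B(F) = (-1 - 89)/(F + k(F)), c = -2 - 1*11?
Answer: -2214/187 ≈ -11.840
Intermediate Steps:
k(Z) = 2*Z
c = -13 (c = -2 - 11 = -13)
B(F) = -30/F (B(F) = (-1 - 89)/(F + 2*F) = -90*1/(3*F) = -30/F)
q(h) = 1 + h (q(h) = h/1 + 1 = h*1 + 1 = h + 1 = 1 + h)
q(c) - B(187) = (1 - 13) - (-30)/187 = -12 - (-30)/187 = -12 - 1*(-30/187) = -12 + 30/187 = -2214/187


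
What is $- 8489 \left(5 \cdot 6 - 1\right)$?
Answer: $-246181$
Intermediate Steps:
$- 8489 \left(5 \cdot 6 - 1\right) = - 8489 \left(30 - 1\right) = \left(-8489\right) 29 = -246181$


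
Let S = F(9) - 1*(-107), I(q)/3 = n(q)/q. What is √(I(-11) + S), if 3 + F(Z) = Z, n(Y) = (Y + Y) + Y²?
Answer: √86 ≈ 9.2736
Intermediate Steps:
n(Y) = Y² + 2*Y (n(Y) = 2*Y + Y² = Y² + 2*Y)
I(q) = 6 + 3*q (I(q) = 3*((q*(2 + q))/q) = 3*(2 + q) = 6 + 3*q)
F(Z) = -3 + Z
S = 113 (S = (-3 + 9) - 1*(-107) = 6 + 107 = 113)
√(I(-11) + S) = √((6 + 3*(-11)) + 113) = √((6 - 33) + 113) = √(-27 + 113) = √86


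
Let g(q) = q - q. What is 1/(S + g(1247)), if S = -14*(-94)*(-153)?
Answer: -1/201348 ≈ -4.9665e-6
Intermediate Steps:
g(q) = 0
S = -201348 (S = 1316*(-153) = -201348)
1/(S + g(1247)) = 1/(-201348 + 0) = 1/(-201348) = -1/201348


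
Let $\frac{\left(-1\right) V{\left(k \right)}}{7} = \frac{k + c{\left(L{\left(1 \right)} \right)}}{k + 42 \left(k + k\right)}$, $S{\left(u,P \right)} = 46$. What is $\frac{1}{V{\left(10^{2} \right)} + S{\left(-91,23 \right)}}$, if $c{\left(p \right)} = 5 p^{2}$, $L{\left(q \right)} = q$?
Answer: $\frac{1700}{78053} \approx 0.02178$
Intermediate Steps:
$V{\left(k \right)} = - \frac{7 \left(5 + k\right)}{85 k}$ ($V{\left(k \right)} = - 7 \frac{k + 5 \cdot 1^{2}}{k + 42 \left(k + k\right)} = - 7 \frac{k + 5 \cdot 1}{k + 42 \cdot 2 k} = - 7 \frac{k + 5}{k + 84 k} = - 7 \frac{5 + k}{85 k} = - \frac{7 \left(5 + k\right)}{85 k}$)
$\frac{1}{V{\left(10^{2} \right)} + S{\left(-91,23 \right)}} = \frac{1}{\frac{7 \left(-5 - 10^{2}\right)}{85 \cdot 10^{2}} + 46} = \frac{1}{\frac{7 \left(-5 - 100\right)}{85 \cdot 100} + 46} = \frac{1}{\frac{7}{85} \cdot \frac{1}{100} \left(-5 - 100\right) + 46} = \frac{1}{\frac{7}{85} \cdot \frac{1}{100} \left(-105\right) + 46} = \frac{1}{- \frac{147}{1700} + 46} = \frac{1}{\frac{78053}{1700}} = \frac{1700}{78053}$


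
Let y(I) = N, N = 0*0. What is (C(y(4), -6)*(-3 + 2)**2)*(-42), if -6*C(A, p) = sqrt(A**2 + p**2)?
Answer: 42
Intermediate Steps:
N = 0
y(I) = 0
C(A, p) = -sqrt(A**2 + p**2)/6
(C(y(4), -6)*(-3 + 2)**2)*(-42) = ((-sqrt(0**2 + (-6)**2)/6)*(-3 + 2)**2)*(-42) = (-sqrt(0 + 36)/6*(-1)**2)*(-42) = (-sqrt(36)/6*1)*(-42) = (-1/6*6*1)*(-42) = -1*1*(-42) = -1*(-42) = 42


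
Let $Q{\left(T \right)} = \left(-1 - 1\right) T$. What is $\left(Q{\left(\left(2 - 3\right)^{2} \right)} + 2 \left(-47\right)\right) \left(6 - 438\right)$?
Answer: $41472$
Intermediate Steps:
$Q{\left(T \right)} = - 2 T$
$\left(Q{\left(\left(2 - 3\right)^{2} \right)} + 2 \left(-47\right)\right) \left(6 - 438\right) = \left(- 2 \left(2 - 3\right)^{2} + 2 \left(-47\right)\right) \left(6 - 438\right) = \left(- 2 \left(-1\right)^{2} - 94\right) \left(-432\right) = \left(\left(-2\right) 1 - 94\right) \left(-432\right) = \left(-2 - 94\right) \left(-432\right) = \left(-96\right) \left(-432\right) = 41472$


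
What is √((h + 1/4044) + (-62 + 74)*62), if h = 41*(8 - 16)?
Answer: √1700810355/2022 ≈ 20.396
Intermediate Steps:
h = -328 (h = 41*(-8) = -328)
√((h + 1/4044) + (-62 + 74)*62) = √((-328 + 1/4044) + (-62 + 74)*62) = √((-328 + 1/4044) + 12*62) = √(-1326431/4044 + 744) = √(1682305/4044) = √1700810355/2022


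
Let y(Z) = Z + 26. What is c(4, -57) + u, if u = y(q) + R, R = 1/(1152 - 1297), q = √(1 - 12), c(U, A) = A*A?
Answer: 474874/145 + I*√11 ≈ 3275.0 + 3.3166*I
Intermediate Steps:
c(U, A) = A²
q = I*√11 (q = √(-11) = I*√11 ≈ 3.3166*I)
y(Z) = 26 + Z
R = -1/145 (R = 1/(-145) = -1/145 ≈ -0.0068966)
u = 3769/145 + I*√11 (u = (26 + I*√11) - 1/145 = 3769/145 + I*√11 ≈ 25.993 + 3.3166*I)
c(4, -57) + u = (-57)² + (3769/145 + I*√11) = 3249 + (3769/145 + I*√11) = 474874/145 + I*√11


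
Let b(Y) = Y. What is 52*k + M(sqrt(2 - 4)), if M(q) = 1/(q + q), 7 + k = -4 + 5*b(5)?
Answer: 728 - I*sqrt(2)/4 ≈ 728.0 - 0.35355*I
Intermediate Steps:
k = 14 (k = -7 + (-4 + 5*5) = -7 + (-4 + 25) = -7 + 21 = 14)
M(q) = 1/(2*q)
52*k + M(sqrt(2 - 4)) = 52*14 + 1/(2*(sqrt(2 - 4))) = 728 + 1/(2*(sqrt(-2))) = 728 + 1/(2*((I*sqrt(2)))) = 728 + (-I*sqrt(2)/2)/2 = 728 - I*sqrt(2)/4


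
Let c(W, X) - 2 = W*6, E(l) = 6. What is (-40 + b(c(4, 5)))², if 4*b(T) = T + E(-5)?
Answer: 1024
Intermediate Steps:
c(W, X) = 2 + 6*W (c(W, X) = 2 + W*6 = 2 + 6*W)
b(T) = 3/2 + T/4 (b(T) = (T + 6)/4 = (6 + T)/4 = 3/2 + T/4)
(-40 + b(c(4, 5)))² = (-40 + (3/2 + (2 + 6*4)/4))² = (-40 + (3/2 + (2 + 24)/4))² = (-40 + (3/2 + (¼)*26))² = (-40 + (3/2 + 13/2))² = (-40 + 8)² = (-32)² = 1024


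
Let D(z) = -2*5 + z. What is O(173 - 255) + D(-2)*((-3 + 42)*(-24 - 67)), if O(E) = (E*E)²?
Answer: 45254764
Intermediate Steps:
O(E) = E⁴ (O(E) = (E²)² = E⁴)
D(z) = -10 + z
O(173 - 255) + D(-2)*((-3 + 42)*(-24 - 67)) = (173 - 255)⁴ + (-10 - 2)*((-3 + 42)*(-24 - 67)) = (-82)⁴ - 468*(-91) = 45212176 - 12*(-3549) = 45212176 + 42588 = 45254764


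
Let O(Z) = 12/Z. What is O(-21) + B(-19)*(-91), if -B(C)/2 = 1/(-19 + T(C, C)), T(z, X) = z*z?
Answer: -47/1197 ≈ -0.039265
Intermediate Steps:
T(z, X) = z²
B(C) = -2/(-19 + C²)
O(-21) + B(-19)*(-91) = 12/(-21) - 2/(-19 + (-19)²)*(-91) = 12*(-1/21) - 2/(-19 + 361)*(-91) = -4/7 - 2/342*(-91) = -4/7 - 2*1/342*(-91) = -4/7 - 1/171*(-91) = -4/7 + 91/171 = -47/1197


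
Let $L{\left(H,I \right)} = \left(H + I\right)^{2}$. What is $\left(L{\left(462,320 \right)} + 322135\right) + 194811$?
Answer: $1128470$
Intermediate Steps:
$\left(L{\left(462,320 \right)} + 322135\right) + 194811 = \left(\left(462 + 320\right)^{2} + 322135\right) + 194811 = \left(782^{2} + 322135\right) + 194811 = \left(611524 + 322135\right) + 194811 = 933659 + 194811 = 1128470$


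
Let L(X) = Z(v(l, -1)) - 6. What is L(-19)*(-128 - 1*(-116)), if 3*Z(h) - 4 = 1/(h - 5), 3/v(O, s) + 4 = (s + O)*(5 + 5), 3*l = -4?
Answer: 23792/419 ≈ 56.783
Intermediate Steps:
l = -4/3 (l = (⅓)*(-4) = -4/3 ≈ -1.3333)
v(O, s) = 3/(-4 + 10*O + 10*s) (v(O, s) = 3/(-4 + (s + O)*(5 + 5)) = 3/(-4 + (O + s)*10) = 3/(-4 + (10*O + 10*s)) = 3/(-4 + 10*O + 10*s))
Z(h) = 4/3 + 1/(3*(-5 + h)) (Z(h) = 4/3 + 1/(3*(h - 5)) = 4/3 + 1/(3*(-5 + h)))
L(X) = -5948/1257 (L(X) = (-19 + 4*(3/(2*(-2 + 5*(-4/3) + 5*(-1)))))/(3*(-5 + 3/(2*(-2 + 5*(-4/3) + 5*(-1))))) - 6 = (-19 + 4*(3/(2*(-2 - 20/3 - 5))))/(3*(-5 + 3/(2*(-2 - 20/3 - 5)))) - 6 = (-19 + 4*(3/(2*(-41/3))))/(3*(-5 + 3/(2*(-41/3)))) - 6 = (-19 + 4*((3/2)*(-3/41)))/(3*(-5 + (3/2)*(-3/41))) - 6 = (-19 + 4*(-9/82))/(3*(-5 - 9/82)) - 6 = (-19 - 18/41)/(3*(-419/82)) - 6 = (⅓)*(-82/419)*(-797/41) - 6 = 1594/1257 - 6 = -5948/1257)
L(-19)*(-128 - 1*(-116)) = -5948*(-128 - 1*(-116))/1257 = -5948*(-128 + 116)/1257 = -5948/1257*(-12) = 23792/419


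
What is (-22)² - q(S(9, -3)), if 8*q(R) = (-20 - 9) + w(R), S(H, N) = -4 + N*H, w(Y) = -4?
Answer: 3905/8 ≈ 488.13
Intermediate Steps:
S(H, N) = -4 + H*N
q(R) = -33/8 (q(R) = ((-20 - 9) - 4)/8 = (-29 - 4)/8 = (⅛)*(-33) = -33/8)
(-22)² - q(S(9, -3)) = (-22)² - 1*(-33/8) = 484 + 33/8 = 3905/8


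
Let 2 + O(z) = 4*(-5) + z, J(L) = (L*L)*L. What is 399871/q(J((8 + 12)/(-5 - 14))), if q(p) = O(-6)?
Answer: -399871/28 ≈ -14281.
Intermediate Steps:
J(L) = L³ (J(L) = L²*L = L³)
O(z) = -22 + z (O(z) = -2 + (4*(-5) + z) = -2 + (-20 + z) = -22 + z)
q(p) = -28 (q(p) = -22 - 6 = -28)
399871/q(J((8 + 12)/(-5 - 14))) = 399871/(-28) = 399871*(-1/28) = -399871/28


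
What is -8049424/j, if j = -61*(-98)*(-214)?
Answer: 2012356/319823 ≈ 6.2921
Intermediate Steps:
j = -1279292 (j = 5978*(-214) = -1279292)
-8049424/j = -8049424/(-1279292) = -8049424*(-1/1279292) = 2012356/319823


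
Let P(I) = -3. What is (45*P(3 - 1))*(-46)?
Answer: 6210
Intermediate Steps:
(45*P(3 - 1))*(-46) = (45*(-3))*(-46) = -135*(-46) = 6210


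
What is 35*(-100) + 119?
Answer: -3381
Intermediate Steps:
35*(-100) + 119 = -3500 + 119 = -3381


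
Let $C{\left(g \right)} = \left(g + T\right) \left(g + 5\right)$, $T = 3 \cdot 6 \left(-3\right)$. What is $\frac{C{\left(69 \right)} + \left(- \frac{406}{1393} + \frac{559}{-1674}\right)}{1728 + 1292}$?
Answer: $\frac{369561527}{1006040520} \approx 0.36734$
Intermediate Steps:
$T = -54$ ($T = 18 \left(-3\right) = -54$)
$C{\left(g \right)} = \left(-54 + g\right) \left(5 + g\right)$ ($C{\left(g \right)} = \left(g - 54\right) \left(g + 5\right) = \left(-54 + g\right) \left(5 + g\right)$)
$\frac{C{\left(69 \right)} + \left(- \frac{406}{1393} + \frac{559}{-1674}\right)}{1728 + 1292} = \frac{\left(-270 + 69^{2} - 3381\right) + \left(- \frac{406}{1393} + \frac{559}{-1674}\right)}{1728 + 1292} = \frac{\left(-270 + 4761 - 3381\right) + \left(\left(-406\right) \frac{1}{1393} + 559 \left(- \frac{1}{1674}\right)\right)}{3020} = \left(1110 - \frac{208333}{333126}\right) \frac{1}{3020} = \frac{369561527}{333126} \cdot \frac{1}{3020} = \frac{369561527}{1006040520}$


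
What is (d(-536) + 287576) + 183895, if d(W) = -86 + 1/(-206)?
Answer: 97105309/206 ≈ 4.7139e+5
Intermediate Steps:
d(W) = -17717/206 (d(W) = -86 - 1/206 = -17717/206)
(d(-536) + 287576) + 183895 = (-17717/206 + 287576) + 183895 = 59222939/206 + 183895 = 97105309/206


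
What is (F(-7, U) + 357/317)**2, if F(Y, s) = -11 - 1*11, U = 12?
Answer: 43784689/100489 ≈ 435.72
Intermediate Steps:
F(Y, s) = -22 (F(Y, s) = -11 - 11 = -22)
(F(-7, U) + 357/317)**2 = (-22 + 357/317)**2 = (-6617/317)**2 = 43784689/100489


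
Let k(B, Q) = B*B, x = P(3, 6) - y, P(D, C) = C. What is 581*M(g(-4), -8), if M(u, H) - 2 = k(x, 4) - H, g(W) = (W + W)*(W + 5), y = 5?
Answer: 6391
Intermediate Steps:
x = 1 (x = 6 - 1*5 = 6 - 5 = 1)
k(B, Q) = B**2
g(W) = 2*W*(5 + W) (g(W) = (2*W)*(5 + W) = 2*W*(5 + W))
M(u, H) = 3 - H (M(u, H) = 2 + (1**2 - H) = 2 + (1 - H) = 3 - H)
581*M(g(-4), -8) = 581*(3 - 1*(-8)) = 581*(3 + 8) = 581*11 = 6391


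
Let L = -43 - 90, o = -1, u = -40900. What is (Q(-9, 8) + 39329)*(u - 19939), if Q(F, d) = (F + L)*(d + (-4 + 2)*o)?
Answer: -2306345651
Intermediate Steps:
L = -133
Q(F, d) = (-133 + F)*(2 + d) (Q(F, d) = (F - 133)*(d + (-4 + 2)*(-1)) = (-133 + F)*(d - 2*(-1)) = (-133 + F)*(d + 2) = (-133 + F)*(2 + d))
(Q(-9, 8) + 39329)*(u - 19939) = ((-266 - 133*8 + 2*(-9) - 9*8) + 39329)*(-40900 - 19939) = ((-266 - 1064 - 18 - 72) + 39329)*(-60839) = (-1420 + 39329)*(-60839) = 37909*(-60839) = -2306345651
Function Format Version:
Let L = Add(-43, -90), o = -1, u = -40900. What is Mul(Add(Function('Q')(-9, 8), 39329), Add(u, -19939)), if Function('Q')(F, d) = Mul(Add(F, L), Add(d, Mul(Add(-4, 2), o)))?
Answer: -2306345651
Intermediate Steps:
L = -133
Function('Q')(F, d) = Mul(Add(-133, F), Add(2, d)) (Function('Q')(F, d) = Mul(Add(F, -133), Add(d, Mul(Add(-4, 2), -1))) = Mul(Add(-133, F), Add(d, Mul(-2, -1))) = Mul(Add(-133, F), Add(d, 2)) = Mul(Add(-133, F), Add(2, d)))
Mul(Add(Function('Q')(-9, 8), 39329), Add(u, -19939)) = Mul(Add(Add(-266, Mul(-133, 8), Mul(2, -9), Mul(-9, 8)), 39329), Add(-40900, -19939)) = Mul(Add(Add(-266, -1064, -18, -72), 39329), -60839) = Mul(Add(-1420, 39329), -60839) = Mul(37909, -60839) = -2306345651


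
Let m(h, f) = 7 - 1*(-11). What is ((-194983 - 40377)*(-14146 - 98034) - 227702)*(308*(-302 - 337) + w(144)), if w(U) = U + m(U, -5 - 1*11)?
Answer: -5192043188321700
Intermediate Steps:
m(h, f) = 18 (m(h, f) = 7 + 11 = 18)
w(U) = 18 + U (w(U) = U + 18 = 18 + U)
((-194983 - 40377)*(-14146 - 98034) - 227702)*(308*(-302 - 337) + w(144)) = ((-194983 - 40377)*(-14146 - 98034) - 227702)*(308*(-302 - 337) + (18 + 144)) = (-235360*(-112180) - 227702)*(308*(-639) + 162) = (26402684800 - 227702)*(-196812 + 162) = 26402457098*(-196650) = -5192043188321700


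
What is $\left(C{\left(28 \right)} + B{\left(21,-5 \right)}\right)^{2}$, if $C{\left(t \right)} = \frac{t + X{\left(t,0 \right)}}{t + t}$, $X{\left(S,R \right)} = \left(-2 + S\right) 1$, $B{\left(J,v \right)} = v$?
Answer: $\frac{12769}{784} \approx 16.287$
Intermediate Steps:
$X{\left(S,R \right)} = -2 + S$
$C{\left(t \right)} = \frac{-2 + 2 t}{2 t}$ ($C{\left(t \right)} = \frac{t + \left(-2 + t\right)}{t + t} = \frac{-2 + 2 t}{2 t}$)
$\left(C{\left(28 \right)} + B{\left(21,-5 \right)}\right)^{2} = \left(\frac{-1 + 28}{28} - 5\right)^{2} = \left(\frac{1}{28} \cdot 27 - 5\right)^{2} = \left(\frac{27}{28} - 5\right)^{2} = \left(- \frac{113}{28}\right)^{2} = \frac{12769}{784}$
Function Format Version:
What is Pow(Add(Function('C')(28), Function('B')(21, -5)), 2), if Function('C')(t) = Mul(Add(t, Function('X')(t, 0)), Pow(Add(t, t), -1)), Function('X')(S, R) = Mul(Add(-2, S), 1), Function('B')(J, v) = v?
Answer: Rational(12769, 784) ≈ 16.287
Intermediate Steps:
Function('X')(S, R) = Add(-2, S)
Function('C')(t) = Mul(Rational(1, 2), Pow(t, -1), Add(-2, Mul(2, t))) (Function('C')(t) = Mul(Add(t, Add(-2, t)), Pow(Add(t, t), -1)) = Mul(Add(-2, Mul(2, t)), Pow(Mul(2, t), -1)) = Mul(Add(-2, Mul(2, t)), Mul(Rational(1, 2), Pow(t, -1))) = Mul(Rational(1, 2), Pow(t, -1), Add(-2, Mul(2, t))))
Pow(Add(Function('C')(28), Function('B')(21, -5)), 2) = Pow(Add(Mul(Pow(28, -1), Add(-1, 28)), -5), 2) = Pow(Add(Mul(Rational(1, 28), 27), -5), 2) = Pow(Add(Rational(27, 28), -5), 2) = Pow(Rational(-113, 28), 2) = Rational(12769, 784)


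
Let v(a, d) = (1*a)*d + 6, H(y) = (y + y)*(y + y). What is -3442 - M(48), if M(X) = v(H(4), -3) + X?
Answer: -3304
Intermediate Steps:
H(y) = 4*y² (H(y) = (2*y)*(2*y) = 4*y²)
v(a, d) = 6 + a*d (v(a, d) = a*d + 6 = 6 + a*d)
M(X) = -186 + X (M(X) = (6 + (4*4²)*(-3)) + X = (6 + (4*16)*(-3)) + X = (6 + 64*(-3)) + X = (6 - 192) + X = -186 + X)
-3442 - M(48) = -3442 - (-186 + 48) = -3442 - 1*(-138) = -3442 + 138 = -3304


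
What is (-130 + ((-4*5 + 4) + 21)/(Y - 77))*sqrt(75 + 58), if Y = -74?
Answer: -19635*sqrt(133)/151 ≈ -1499.6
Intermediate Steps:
(-130 + ((-4*5 + 4) + 21)/(Y - 77))*sqrt(75 + 58) = (-130 + ((-4*5 + 4) + 21)/(-74 - 77))*sqrt(75 + 58) = (-130 + ((-20 + 4) + 21)/(-151))*sqrt(133) = (-130 + (-16 + 21)*(-1/151))*sqrt(133) = (-130 + 5*(-1/151))*sqrt(133) = (-130 - 5/151)*sqrt(133) = -19635*sqrt(133)/151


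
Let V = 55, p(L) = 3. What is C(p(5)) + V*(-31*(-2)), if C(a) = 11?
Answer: 3421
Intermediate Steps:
C(p(5)) + V*(-31*(-2)) = 11 + 55*(-31*(-2)) = 11 + 55*62 = 11 + 3410 = 3421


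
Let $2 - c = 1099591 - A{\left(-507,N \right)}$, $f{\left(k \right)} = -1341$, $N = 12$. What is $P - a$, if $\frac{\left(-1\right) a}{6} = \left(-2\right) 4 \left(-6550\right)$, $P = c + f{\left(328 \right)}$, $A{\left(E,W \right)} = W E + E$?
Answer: $-793121$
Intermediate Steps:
$A{\left(E,W \right)} = E + E W$ ($A{\left(E,W \right)} = E W + E = E + E W$)
$c = -1106180$ ($c = 2 - \left(1099591 - - 507 \left(1 + 12\right)\right) = 2 - \left(1099591 - \left(-507\right) 13\right) = 2 - \left(1099591 - -6591\right) = 2 - \left(1099591 + 6591\right) = 2 - 1106182 = -1106180$)
$P = -1107521$ ($P = -1106180 - 1341 = -1107521$)
$a = -314400$ ($a = - 6 \left(-2\right) 4 \left(-6550\right) = - 6 \left(\left(-8\right) \left(-6550\right)\right) = \left(-6\right) 52400 = -314400$)
$P - a = -1107521 - -314400 = -1107521 + 314400 = -793121$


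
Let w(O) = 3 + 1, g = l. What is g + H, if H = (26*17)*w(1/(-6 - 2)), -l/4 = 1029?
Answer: -2348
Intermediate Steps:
l = -4116 (l = -4*1029 = -4116)
g = -4116
w(O) = 4
H = 1768 (H = (26*17)*4 = 442*4 = 1768)
g + H = -4116 + 1768 = -2348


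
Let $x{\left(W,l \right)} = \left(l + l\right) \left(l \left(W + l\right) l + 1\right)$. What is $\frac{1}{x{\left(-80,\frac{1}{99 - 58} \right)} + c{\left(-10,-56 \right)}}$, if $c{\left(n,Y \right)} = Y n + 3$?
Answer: $\frac{2825761}{1591034727} \approx 0.0017761$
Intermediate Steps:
$c{\left(n,Y \right)} = 3 + Y n$
$x{\left(W,l \right)} = 2 l \left(1 + l^{2} \left(W + l\right)\right)$ ($x{\left(W,l \right)} = 2 l \left(l^{2} \left(W + l\right) + 1\right) = 2 l \left(1 + l^{2} \left(W + l\right)\right)$)
$\frac{1}{x{\left(-80,\frac{1}{99 - 58} \right)} + c{\left(-10,-56 \right)}} = \frac{1}{\frac{2 \left(1 + \left(\frac{1}{99 - 58}\right)^{3} - 80 \left(\frac{1}{99 - 58}\right)^{2}\right)}{99 - 58} + \left(3 - -560\right)} = \frac{1}{\frac{2 \left(1 + \left(\frac{1}{41}\right)^{3} - 80 \left(\frac{1}{41}\right)^{2}\right)}{41} + \left(3 + 560\right)} = \frac{1}{2 \cdot \frac{1}{41} \left(1 + \left(\frac{1}{41}\right)^{3} - \frac{80}{1681}\right) + 563} = \frac{1}{2 \cdot \frac{1}{41} \left(1 + \frac{1}{68921} - \frac{80}{1681}\right) + 563} = \frac{1}{2 \cdot \frac{1}{41} \cdot \frac{65642}{68921} + 563} = \frac{1}{\frac{131284}{2825761} + 563} = \frac{1}{\frac{1591034727}{2825761}} = \frac{2825761}{1591034727}$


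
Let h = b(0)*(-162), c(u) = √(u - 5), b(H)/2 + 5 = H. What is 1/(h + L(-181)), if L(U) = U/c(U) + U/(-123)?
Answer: 1520937066/2466321387545 - 912783*I*√186/2466321387545 ≈ 0.00061668 - 5.0475e-6*I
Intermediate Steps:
b(H) = -10 + 2*H
c(u) = √(-5 + u)
h = 1620 (h = (-10 + 2*0)*(-162) = (-10 + 0)*(-162) = -10*(-162) = 1620)
L(U) = -U/123 + U/√(-5 + U) (L(U) = U/(√(-5 + U)) + U/(-123) = U/√(-5 + U) + U*(-1/123) = U/√(-5 + U) - U/123 = -U/123 + U/√(-5 + U))
1/(h + L(-181)) = 1/(1620 + (-1/123*(-181) - 181/√(-5 - 181))) = 1/(1620 + (181/123 - (-181)*I*√186/186)) = 1/(1620 + (181/123 + 181*I*√186/186)) = 1/(199441/123 + 181*I*√186/186)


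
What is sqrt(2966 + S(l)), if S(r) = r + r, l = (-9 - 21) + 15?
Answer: 2*sqrt(734) ≈ 54.185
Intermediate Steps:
l = -15 (l = -30 + 15 = -15)
S(r) = 2*r
sqrt(2966 + S(l)) = sqrt(2966 + 2*(-15)) = sqrt(2966 - 30) = sqrt(2936) = 2*sqrt(734)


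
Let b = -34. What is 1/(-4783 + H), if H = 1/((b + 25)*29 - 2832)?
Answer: -3093/14793820 ≈ -0.00020907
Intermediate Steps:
H = -1/3093 (H = 1/((-34 + 25)*29 - 2832) = 1/(-9*29 - 2832) = 1/(-261 - 2832) = 1/(-3093) = -1/3093 ≈ -0.00032331)
1/(-4783 + H) = 1/(-4783 - 1/3093) = 1/(-14793820/3093) = -3093/14793820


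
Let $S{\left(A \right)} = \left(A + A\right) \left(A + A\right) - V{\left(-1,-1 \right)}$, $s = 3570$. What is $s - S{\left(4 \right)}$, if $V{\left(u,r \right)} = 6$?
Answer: $3512$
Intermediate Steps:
$S{\left(A \right)} = -6 + 4 A^{2}$ ($S{\left(A \right)} = \left(A + A\right) \left(A + A\right) - 6 = 2 A 2 A - 6 = 4 A^{2} - 6 = -6 + 4 A^{2}$)
$s - S{\left(4 \right)} = 3570 - \left(-6 + 4 \cdot 4^{2}\right) = 3570 - \left(-6 + 4 \cdot 16\right) = 3570 - \left(-6 + 64\right) = 3570 - 58 = 3512$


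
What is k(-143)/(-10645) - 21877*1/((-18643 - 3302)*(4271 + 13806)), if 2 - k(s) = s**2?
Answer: 1622310595124/844573799685 ≈ 1.9209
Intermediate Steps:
k(s) = 2 - s**2
k(-143)/(-10645) - 21877*1/((-18643 - 3302)*(4271 + 13806)) = (2 - 1*(-143)**2)/(-10645) - 21877*1/((-18643 - 3302)*(4271 + 13806)) = (2 - 1*20449)*(-1/10645) - 21877/((-21945*18077)) = (2 - 20449)*(-1/10645) - 21877/(-396699765) = -20447*(-1/10645) - 21877*(-1/396699765) = 20447/10645 + 21877/396699765 = 1622310595124/844573799685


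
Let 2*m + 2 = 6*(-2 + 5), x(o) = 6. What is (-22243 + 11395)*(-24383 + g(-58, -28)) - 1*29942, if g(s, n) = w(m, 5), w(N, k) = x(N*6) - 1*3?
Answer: 264444298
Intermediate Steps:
m = 8 (m = -1 + (6*(-2 + 5))/2 = -1 + (6*3)/2 = -1 + (½)*18 = -1 + 9 = 8)
w(N, k) = 3 (w(N, k) = 6 - 1*3 = 6 - 3 = 3)
g(s, n) = 3
(-22243 + 11395)*(-24383 + g(-58, -28)) - 1*29942 = (-22243 + 11395)*(-24383 + 3) - 1*29942 = -10848*(-24380) - 29942 = 264474240 - 29942 = 264444298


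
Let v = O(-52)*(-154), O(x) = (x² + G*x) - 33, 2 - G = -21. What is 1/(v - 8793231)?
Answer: -1/9020381 ≈ -1.1086e-7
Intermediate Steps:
G = 23 (G = 2 - 1*(-21) = 2 + 21 = 23)
O(x) = -33 + x² + 23*x (O(x) = (x² + 23*x) - 33 = -33 + x² + 23*x)
v = -227150 (v = (-33 + (-52)² + 23*(-52))*(-154) = (-33 + 2704 - 1196)*(-154) = 1475*(-154) = -227150)
1/(v - 8793231) = 1/(-227150 - 8793231) = 1/(-9020381) = -1/9020381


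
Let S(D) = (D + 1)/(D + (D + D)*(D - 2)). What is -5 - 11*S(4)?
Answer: -31/4 ≈ -7.7500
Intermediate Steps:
S(D) = (1 + D)/(D + 2*D*(-2 + D)) (S(D) = (1 + D)/(D + (2*D)*(-2 + D)) = (1 + D)/(D + 2*D*(-2 + D)))
-5 - 11*S(4) = -5 - 11*(1 + 4)/(4*(-3 + 2*4)) = -5 - 11*5/(4*(-3 + 8)) = -5 - 11*5/(4*5) = -5 - 11*1/4 = -5 - 11/4 = -31/4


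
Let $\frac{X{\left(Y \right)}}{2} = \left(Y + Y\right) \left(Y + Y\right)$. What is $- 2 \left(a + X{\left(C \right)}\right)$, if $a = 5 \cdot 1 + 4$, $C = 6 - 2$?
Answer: $-274$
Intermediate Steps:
$C = 4$ ($C = 6 - 2 = 4$)
$X{\left(Y \right)} = 8 Y^{2}$ ($X{\left(Y \right)} = 2 \left(Y + Y\right) \left(Y + Y\right) = 2 \cdot 2 Y 2 Y = 2 \cdot 4 Y^{2} = 8 Y^{2}$)
$a = 9$ ($a = 5 + 4 = 9$)
$- 2 \left(a + X{\left(C \right)}\right) = - 2 \left(9 + 8 \cdot 4^{2}\right) = - 2 \left(9 + 8 \cdot 16\right) = - 2 \left(9 + 128\right) = \left(-2\right) 137 = -274$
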